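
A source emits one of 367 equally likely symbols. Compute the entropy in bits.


H = log2(n) = log2(367) = 8.5196

8.5196 bits


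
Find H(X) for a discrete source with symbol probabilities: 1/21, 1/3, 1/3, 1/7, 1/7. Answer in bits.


H = -sum(p_i * log2(p_i)). Terms: -(1/21)*log2(1/21) = 0.209158; -(1/3)*log2(1/3) = 0.528321; -(1/3)*log2(1/3) = 0.528321; -(1/7)*log2(1/7) = 0.401051; -(1/7)*log2(1/7) = 0.401051. H = 0.209158 + 0.528321 + 0.528321 + 0.401051 + 0.401051 = 2.0679

2.0679 bits


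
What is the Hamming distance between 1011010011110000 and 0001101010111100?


Count differing positions: ^ . ^ . ^ ^ ^ . . ^ . . ^ ^ . . = 8 differences

8


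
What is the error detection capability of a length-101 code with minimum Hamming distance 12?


Detection capability = d_min - 1 = 12 - 1 = 11

11 errors


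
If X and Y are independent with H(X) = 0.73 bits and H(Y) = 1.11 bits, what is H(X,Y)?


For independent variables, H(X,Y) = H(X) + H(Y) = 0.73 + 1.11 = 1.84

1.84 bits


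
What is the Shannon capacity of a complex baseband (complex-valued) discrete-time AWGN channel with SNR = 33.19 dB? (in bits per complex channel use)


SNR_linear = 10^(33.19/10) = 2084.4909; C = log2(1 + SNR_linear) = log2(1 + 2084.4909) = 11.0262

11.0262 bits/channel use


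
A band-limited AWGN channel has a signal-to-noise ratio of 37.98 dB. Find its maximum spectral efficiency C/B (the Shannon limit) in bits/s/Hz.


SNR_linear = 10^(37.98/10) = 6280.5836; C/B = log2(1 + SNR_linear) = log2(1 + 6280.5836) = 12.6169

12.6169 bits/s/Hz


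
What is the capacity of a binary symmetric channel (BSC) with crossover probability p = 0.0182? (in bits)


H(p) = -p*log2(p) - (1-p)*log2(1-p) = -0.0182*log2(0.0182) - 0.9818*log2(0.9818) = 0.105195 + 0.026017 = 0.1312. C = 1 - H(p) = 1 - 0.1312 = 0.8688

0.8688 bits


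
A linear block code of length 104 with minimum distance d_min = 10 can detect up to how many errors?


Detection capability = d_min - 1 = 10 - 1 = 9

9 errors


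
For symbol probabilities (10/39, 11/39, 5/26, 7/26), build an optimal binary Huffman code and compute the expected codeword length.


Huffman construction (repeatedly merge the two least-probable nodes; each merge adds 1 bit to every symbol beneath it): 5/26 + 10/39 = 35/78; 7/26 + 11/39 = 43/78; 35/78 + 43/78 = 1. Resulting codeword lengths (in the order the probabilities were given): (2, 2, 2, 2). L_avg = sum(p_i * l_i) = 10/39*2 + 11/39*2 + 5/26*2 + 7/26*2 = 2

2.0 bits


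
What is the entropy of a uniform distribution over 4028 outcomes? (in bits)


H = log2(n) = log2(4028) = 11.9758

11.9758 bits


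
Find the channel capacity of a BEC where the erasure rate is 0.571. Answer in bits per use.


C = 1 - epsilon = 1 - 0.571 = 0.429

0.429 bits


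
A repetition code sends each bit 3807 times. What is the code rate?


Rate = k/n = 1/3807

1/3807


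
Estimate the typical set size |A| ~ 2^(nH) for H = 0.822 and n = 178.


log2|A_typical| = nH = 178 * 0.822 = 146.316, so |A_typical| ~ 2^146.316 = 1.110e+44

1.110e+44


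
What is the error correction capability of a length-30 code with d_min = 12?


Correction capability = floor((d-1)/2) = floor((12-1)/2) = 5

5 errors


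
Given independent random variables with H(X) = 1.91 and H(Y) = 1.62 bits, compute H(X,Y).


For independent variables, H(X,Y) = H(X) + H(Y) = 1.91 + 1.62 = 3.53

3.53 bits


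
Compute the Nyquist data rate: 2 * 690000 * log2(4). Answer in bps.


Rate = 2 * B * log2(M) = 2 * 690000 * 2.0 = 2760000.0

2760000.0 bps


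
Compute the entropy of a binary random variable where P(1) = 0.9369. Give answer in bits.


H = -p*log2(p) - (1-p)*log2(1-p). -0.9369*log2(0.9369) = 0.088100; -0.0631*log2(0.0631) = 0.251530. H = 0.088100 + 0.251530 = 0.3396

0.3396 bits


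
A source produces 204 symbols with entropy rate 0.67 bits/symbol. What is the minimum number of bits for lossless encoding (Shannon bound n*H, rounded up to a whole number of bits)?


Minimum bits >= n * H = 204 * 0.67 = 136.68, rounded up to a whole number of bits = 137

137 bits


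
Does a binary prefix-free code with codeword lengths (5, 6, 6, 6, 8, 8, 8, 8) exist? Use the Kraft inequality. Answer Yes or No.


Kraft sum = sum(2^(-l_i)) = 0.0938, need <= 1. Result: satisfied (a binary prefix-free code with these lengths exists)

Yes


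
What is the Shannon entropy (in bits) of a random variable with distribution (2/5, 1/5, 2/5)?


H = -sum(p_i * log2(p_i)). Terms: -(2/5)*log2(2/5) = 0.528771; -(1/5)*log2(1/5) = 0.464386; -(2/5)*log2(2/5) = 0.528771. H = 0.528771 + 0.464386 + 0.528771 = 1.5219

1.5219 bits


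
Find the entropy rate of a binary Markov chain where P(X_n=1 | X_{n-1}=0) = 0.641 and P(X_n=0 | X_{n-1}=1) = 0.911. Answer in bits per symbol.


Stationary distribution: pi_0 = p10/(p01+p10) = 0.587, pi_1 = 0.413. Entropy rate H' = pi_0*H(p01) + pi_1*H(p10) = 0.587*0.9418 + 0.413*0.4331 = 0.7317

0.7317 bits/symbol


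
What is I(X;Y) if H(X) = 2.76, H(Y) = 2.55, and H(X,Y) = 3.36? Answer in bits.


I(X;Y) = H(X) + H(Y) - H(X,Y) = 2.76 + 2.55 - 3.36 = 1.95

1.95 bits


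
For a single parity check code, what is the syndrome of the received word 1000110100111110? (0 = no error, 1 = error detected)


Syndrome = XOR of all bits = 1 XOR 0 XOR 0 XOR 0 XOR 1 XOR 1 XOR 0 XOR 1 XOR 0 XOR 0 XOR 1 XOR 1 XOR 1 XOR 1 XOR 1 XOR 0 = 1

1


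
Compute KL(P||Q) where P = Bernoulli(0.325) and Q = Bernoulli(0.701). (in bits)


KL = p*log2(p/q) + (1-p)*log2((1-p)/(1-q)) = 0.325*log2(0.325/0.701) + 0.675*log2(0.675/0.299) = 0.4325

0.4325 bits


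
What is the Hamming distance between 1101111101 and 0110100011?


Count differing positions: ^ . ^ ^ . ^ ^ ^ ^ . = 7 differences

7


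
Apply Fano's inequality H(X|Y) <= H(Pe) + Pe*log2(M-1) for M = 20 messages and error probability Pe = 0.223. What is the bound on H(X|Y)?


H(Pe) = -Pe*log2(Pe) - (1-Pe)*log2(1-Pe) = -0.223*log2(0.223) - 0.777*log2(0.777) = 0.482769 + 0.282838 = 0.7656. Pe*log2(M-1) = 0.223*log2(19) = 0.947288. Bound = H(Pe) + Pe*log2(M-1) = 0.482769 + 0.282838 + 0.947288 = 1.7129

1.7129 bits


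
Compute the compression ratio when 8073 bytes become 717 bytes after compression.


Ratio = original / compressed = 8073 / 717 = 11.2594

11.2594


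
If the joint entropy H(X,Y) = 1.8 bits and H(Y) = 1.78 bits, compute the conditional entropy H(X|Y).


H(X|Y) = H(X,Y) - H(Y) = 1.8 - 1.78 = 0.02

0.02 bits


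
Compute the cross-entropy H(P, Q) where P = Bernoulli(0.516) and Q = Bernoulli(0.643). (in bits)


H(P,Q) = -p*log2(q) - (1-p)*log2(1-q). -0.516*log2(0.643) = 0.328748; -0.484*log2(0.357) = 0.719226. H(P,Q) = 0.328748 + 0.719226 = 1.048

1.048 bits


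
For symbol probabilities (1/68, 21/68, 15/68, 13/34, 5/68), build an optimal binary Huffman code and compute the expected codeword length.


Huffman construction (repeatedly merge the two least-probable nodes; each merge adds 1 bit to every symbol beneath it): 1/68 + 5/68 = 3/34; 3/34 + 15/68 = 21/68; 21/68 + 21/68 = 21/34; 13/34 + 21/34 = 1. Resulting codeword lengths (in the order the probabilities were given): (4, 2, 3, 1, 4). L_avg = sum(p_i * l_i) = 1/68*4 + 21/68*2 + 15/68*3 + 13/34*1 + 5/68*4 = 137/68 = 2.0147

2.0147 bits


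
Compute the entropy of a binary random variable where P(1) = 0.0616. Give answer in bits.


H = -p*log2(p) - (1-p)*log2(1-p). -0.0616*log2(0.0616) = 0.247689; -0.9384*log2(0.9384) = 0.086075. H = 0.247689 + 0.086075 = 0.3338

0.3338 bits


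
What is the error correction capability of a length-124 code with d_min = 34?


Correction capability = floor((d-1)/2) = floor((34-1)/2) = 16

16 errors


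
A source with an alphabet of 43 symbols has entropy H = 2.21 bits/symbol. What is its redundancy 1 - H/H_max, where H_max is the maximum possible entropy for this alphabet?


H_max = log2(K) = log2(43) = 5.4263 bits/symbol. Redundancy = 1 - H/H_max = 1 - 2.21/5.4263 = 1 - 0.4073 = 0.5927

0.5927


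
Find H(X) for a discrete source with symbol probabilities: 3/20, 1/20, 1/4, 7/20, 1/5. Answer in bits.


H = -sum(p_i * log2(p_i)). Terms: -(3/20)*log2(3/20) = 0.410545; -(1/20)*log2(1/20) = 0.216096; -(1/4)*log2(1/4) = 0.500000; -(7/20)*log2(7/20) = 0.530101; -(1/5)*log2(1/5) = 0.464386. H = 0.410545 + 0.216096 + 0.500000 + 0.530101 + 0.464386 = 2.1211

2.1211 bits


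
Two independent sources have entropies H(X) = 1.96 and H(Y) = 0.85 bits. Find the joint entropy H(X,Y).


For independent variables, H(X,Y) = H(X) + H(Y) = 1.96 + 0.85 = 2.81

2.81 bits


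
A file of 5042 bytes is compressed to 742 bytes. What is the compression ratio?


Ratio = original / compressed = 5042 / 742 = 6.7951

6.7951


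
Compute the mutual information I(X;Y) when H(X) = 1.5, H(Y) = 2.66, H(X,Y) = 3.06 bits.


I(X;Y) = H(X) + H(Y) - H(X,Y) = 1.5 + 2.66 - 3.06 = 1.1

1.1 bits


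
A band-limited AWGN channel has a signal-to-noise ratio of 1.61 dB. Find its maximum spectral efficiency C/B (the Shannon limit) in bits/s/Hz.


SNR_linear = 10^(1.61/10) = 1.4488; C/B = log2(1 + SNR_linear) = log2(1 + 1.4488) = 1.2921

1.2921 bits/s/Hz


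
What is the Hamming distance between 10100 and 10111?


Count differing positions: . . . ^ ^ = 2 differences

2


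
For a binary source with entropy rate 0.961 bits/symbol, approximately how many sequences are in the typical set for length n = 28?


log2|A_typical| = nH = 28 * 0.961 = 26.908, so |A_typical| ~ 2^26.908 = 1.259e+08

1.259e+08


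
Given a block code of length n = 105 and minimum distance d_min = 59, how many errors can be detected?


Detection capability = d_min - 1 = 59 - 1 = 58

58 errors


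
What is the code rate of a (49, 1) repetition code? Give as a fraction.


Rate = k/n = 1/49

1/49


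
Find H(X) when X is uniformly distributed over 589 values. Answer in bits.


H = log2(n) = log2(589) = 9.2021

9.2021 bits


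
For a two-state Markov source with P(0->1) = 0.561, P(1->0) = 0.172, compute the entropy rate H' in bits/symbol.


Stationary distribution: pi_0 = p10/(p01+p10) = 0.2347, pi_1 = 0.7653. Entropy rate H' = pi_0*H(p01) + pi_1*H(p10) = 0.2347*0.9892 + 0.7653*0.6623 = 0.739

0.739 bits/symbol


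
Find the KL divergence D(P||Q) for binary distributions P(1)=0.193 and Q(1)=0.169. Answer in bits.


KL = p*log2(p/q) + (1-p)*log2((1-p)/(1-q)) = 0.193*log2(0.193/0.169) + 0.807*log2(0.807/0.831) = 0.0029

0.0029 bits


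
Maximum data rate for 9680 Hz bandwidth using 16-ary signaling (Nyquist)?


Rate = 2 * B * log2(M) = 2 * 9680 * 4.0 = 77440.0

77440.0 bps


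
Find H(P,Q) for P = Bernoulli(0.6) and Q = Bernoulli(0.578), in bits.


H(P,Q) = -p*log2(q) - (1-p)*log2(1-q). -0.6*log2(0.578) = 0.474515; -0.4*log2(0.422) = 0.497874. H(P,Q) = 0.474515 + 0.497874 = 0.9724

0.9724 bits


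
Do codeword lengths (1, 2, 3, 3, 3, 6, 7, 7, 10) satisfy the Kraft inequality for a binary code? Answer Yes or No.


Kraft sum = sum(2^(-l_i)) = 1.1572, need <= 1. Result: violated (a binary prefix-free code with these lengths cannot exist)

No


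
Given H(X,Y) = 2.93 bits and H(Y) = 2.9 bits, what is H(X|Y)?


H(X|Y) = H(X,Y) - H(Y) = 2.93 - 2.9 = 0.03

0.03 bits


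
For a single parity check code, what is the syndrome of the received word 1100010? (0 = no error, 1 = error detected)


Syndrome = XOR of all bits = 1 XOR 1 XOR 0 XOR 0 XOR 0 XOR 1 XOR 0 = 1

1


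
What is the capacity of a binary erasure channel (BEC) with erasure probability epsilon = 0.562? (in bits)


C = 1 - epsilon = 1 - 0.562 = 0.438

0.438 bits


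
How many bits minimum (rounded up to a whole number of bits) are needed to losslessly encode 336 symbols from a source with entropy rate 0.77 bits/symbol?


Minimum bits >= n * H = 336 * 0.77 = 258.72, rounded up to a whole number of bits = 259

259 bits


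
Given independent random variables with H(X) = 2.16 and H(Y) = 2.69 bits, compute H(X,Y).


For independent variables, H(X,Y) = H(X) + H(Y) = 2.16 + 2.69 = 4.85

4.85 bits


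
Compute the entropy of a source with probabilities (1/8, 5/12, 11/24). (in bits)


H = -sum(p_i * log2(p_i)). Terms: -(1/8)*log2(1/8) = 0.375000; -(5/12)*log2(5/12) = 0.526264; -(11/24)*log2(11/24) = 0.515868. H = 0.375000 + 0.526264 + 0.515868 = 1.4171

1.4171 bits


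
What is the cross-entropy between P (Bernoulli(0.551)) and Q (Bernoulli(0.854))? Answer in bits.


H(P,Q) = -p*log2(q) - (1-p)*log2(1-q). -0.551*log2(0.854) = 0.125458; -0.449*log2(0.146) = 1.246406. H(P,Q) = 0.125458 + 1.246406 = 1.3719

1.3719 bits


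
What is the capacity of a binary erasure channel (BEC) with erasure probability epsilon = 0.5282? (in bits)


C = 1 - epsilon = 1 - 0.5282 = 0.4718

0.4718 bits


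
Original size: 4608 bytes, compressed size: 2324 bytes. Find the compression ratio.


Ratio = original / compressed = 4608 / 2324 = 1.9828

1.9828


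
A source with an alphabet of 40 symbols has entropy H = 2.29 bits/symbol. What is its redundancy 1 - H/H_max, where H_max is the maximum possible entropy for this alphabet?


H_max = log2(K) = log2(40) = 5.3219 bits/symbol. Redundancy = 1 - H/H_max = 1 - 2.29/5.3219 = 1 - 0.4303 = 0.5697

0.5697


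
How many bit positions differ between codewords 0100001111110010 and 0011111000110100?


Count differing positions: . ^ ^ ^ ^ ^ . ^ ^ ^ . . . ^ ^ . = 10 differences

10


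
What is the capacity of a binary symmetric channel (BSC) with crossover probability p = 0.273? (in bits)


H(p) = -p*log2(p) - (1-p)*log2(1-p) = -0.273*log2(0.273) - 0.727*log2(0.727) = 0.511336 + 0.334400 = 0.8457. C = 1 - H(p) = 1 - 0.8457 = 0.1543

0.1543 bits


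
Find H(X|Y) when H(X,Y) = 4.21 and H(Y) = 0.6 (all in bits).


H(X|Y) = H(X,Y) - H(Y) = 4.21 - 0.6 = 3.61

3.61 bits


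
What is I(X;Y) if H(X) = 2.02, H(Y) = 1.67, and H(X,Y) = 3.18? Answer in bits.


I(X;Y) = H(X) + H(Y) - H(X,Y) = 2.02 + 1.67 - 3.18 = 0.51

0.51 bits


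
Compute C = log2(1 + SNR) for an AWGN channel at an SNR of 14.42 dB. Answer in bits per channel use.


SNR_linear = 10^(14.42/10) = 27.6694; C = log2(1 + SNR_linear) = log2(1 + 27.6694) = 4.8414

4.8414 bits/channel use


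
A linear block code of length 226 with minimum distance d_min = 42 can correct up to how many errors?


Correction capability = floor((d-1)/2) = floor((42-1)/2) = 20

20 errors


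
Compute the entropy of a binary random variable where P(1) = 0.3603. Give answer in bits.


H = -p*log2(p) - (1-p)*log2(1-p). -0.3603*log2(0.3603) = 0.530624; -0.6397*log2(0.6397) = 0.412308. H = 0.530624 + 0.412308 = 0.9429

0.9429 bits


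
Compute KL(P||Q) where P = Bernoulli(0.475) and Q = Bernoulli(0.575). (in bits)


KL = p*log2(p/q) + (1-p)*log2((1-p)/(1-q)) = 0.475*log2(0.475/0.575) + 0.525*log2(0.525/0.425) = 0.0291

0.0291 bits


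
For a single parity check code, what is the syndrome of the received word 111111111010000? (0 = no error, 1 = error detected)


Syndrome = XOR of all bits = 1 XOR 1 XOR 1 XOR 1 XOR 1 XOR 1 XOR 1 XOR 1 XOR 1 XOR 0 XOR 1 XOR 0 XOR 0 XOR 0 XOR 0 = 0

0


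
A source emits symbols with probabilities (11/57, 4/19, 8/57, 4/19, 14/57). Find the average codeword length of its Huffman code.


Huffman construction (repeatedly merge the two least-probable nodes; each merge adds 1 bit to every symbol beneath it): 8/57 + 11/57 = 1/3; 4/19 + 4/19 = 8/19; 14/57 + 1/3 = 11/19; 8/19 + 11/19 = 1. Resulting codeword lengths (in the order the probabilities were given): (3, 2, 3, 2, 2). L_avg = sum(p_i * l_i) = 11/57*3 + 4/19*2 + 8/57*3 + 4/19*2 + 14/57*2 = 7/3 = 2.3333

2.3333 bits


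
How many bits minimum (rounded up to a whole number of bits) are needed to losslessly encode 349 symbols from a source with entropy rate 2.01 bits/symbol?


Minimum bits >= n * H = 349 * 2.01 = 701.49, rounded up to a whole number of bits = 702

702 bits


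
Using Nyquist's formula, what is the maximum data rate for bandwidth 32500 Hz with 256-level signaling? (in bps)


Rate = 2 * B * log2(M) = 2 * 32500 * 8.0 = 520000.0

520000.0 bps


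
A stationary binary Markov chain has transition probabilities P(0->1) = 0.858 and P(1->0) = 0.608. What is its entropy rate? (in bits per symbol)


Stationary distribution: pi_0 = p10/(p01+p10) = 0.4147, pi_1 = 0.5853. Entropy rate H' = pi_0*H(p01) + pi_1*H(p10) = 0.4147*0.5895 + 0.5853*0.9661 = 0.8099

0.8099 bits/symbol


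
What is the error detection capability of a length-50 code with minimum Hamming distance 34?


Detection capability = d_min - 1 = 34 - 1 = 33

33 errors


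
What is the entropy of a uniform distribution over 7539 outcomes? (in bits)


H = log2(n) = log2(7539) = 12.8802

12.8802 bits


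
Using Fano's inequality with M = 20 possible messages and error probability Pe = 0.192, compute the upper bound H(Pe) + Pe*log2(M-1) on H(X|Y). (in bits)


H(Pe) = -Pe*log2(Pe) - (1-Pe)*log2(1-Pe) = -0.192*log2(0.192) - 0.808*log2(0.808) = 0.457118 + 0.248519 = 0.7056. Pe*log2(M-1) = 0.192*log2(19) = 0.815602. Bound = H(Pe) + Pe*log2(M-1) = 0.457118 + 0.248519 + 0.815602 = 1.5212

1.5212 bits


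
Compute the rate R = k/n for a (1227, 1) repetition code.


Rate = k/n = 1/1227

1/1227


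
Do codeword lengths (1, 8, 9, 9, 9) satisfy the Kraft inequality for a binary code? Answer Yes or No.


Kraft sum = sum(2^(-l_i)) = 0.5098, need <= 1. Result: satisfied (a binary prefix-free code with these lengths exists)

Yes


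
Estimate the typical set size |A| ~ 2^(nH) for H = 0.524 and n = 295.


log2|A_typical| = nH = 295 * 0.524 = 154.58, so |A_typical| ~ 2^154.58 = 3.414e+46

3.414e+46


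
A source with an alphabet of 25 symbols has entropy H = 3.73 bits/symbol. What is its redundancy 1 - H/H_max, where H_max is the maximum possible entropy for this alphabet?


H_max = log2(K) = log2(25) = 4.6439 bits/symbol. Redundancy = 1 - H/H_max = 1 - 3.73/4.6439 = 1 - 0.8032 = 0.1968

0.1968


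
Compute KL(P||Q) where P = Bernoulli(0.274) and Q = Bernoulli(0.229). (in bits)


KL = p*log2(p/q) + (1-p)*log2((1-p)/(1-q)) = 0.274*log2(0.274/0.229) + 0.726*log2(0.726/0.771) = 0.0079

0.0079 bits


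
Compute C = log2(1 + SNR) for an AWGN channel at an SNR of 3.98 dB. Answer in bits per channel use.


SNR_linear = 10^(3.98/10) = 2.5003; C = log2(1 + SNR_linear) = log2(1 + 2.5003) = 1.8075

1.8075 bits/channel use


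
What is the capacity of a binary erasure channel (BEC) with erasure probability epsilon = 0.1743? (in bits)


C = 1 - epsilon = 1 - 0.1743 = 0.8257

0.8257 bits


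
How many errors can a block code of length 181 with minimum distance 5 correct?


Correction capability = floor((d-1)/2) = floor((5-1)/2) = 2

2 errors


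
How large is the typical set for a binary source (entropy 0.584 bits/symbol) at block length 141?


log2|A_typical| = nH = 141 * 0.584 = 82.344, so |A_typical| ~ 2^82.344 = 6.138e+24

6.138e+24


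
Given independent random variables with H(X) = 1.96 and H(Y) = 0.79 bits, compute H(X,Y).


For independent variables, H(X,Y) = H(X) + H(Y) = 1.96 + 0.79 = 2.75

2.75 bits


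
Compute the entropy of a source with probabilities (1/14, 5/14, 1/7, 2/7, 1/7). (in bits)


H = -sum(p_i * log2(p_i)). Terms: -(1/14)*log2(1/14) = 0.271954; -(5/14)*log2(5/14) = 0.530510; -(1/7)*log2(1/7) = 0.401051; -(2/7)*log2(2/7) = 0.516387; -(1/7)*log2(1/7) = 0.401051. H = 0.271954 + 0.530510 + 0.401051 + 0.516387 + 0.401051 = 2.121

2.121 bits


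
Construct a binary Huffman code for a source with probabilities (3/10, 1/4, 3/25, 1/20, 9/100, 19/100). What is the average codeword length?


Huffman construction (repeatedly merge the two least-probable nodes; each merge adds 1 bit to every symbol beneath it): 1/20 + 9/100 = 7/50; 3/25 + 7/50 = 13/50; 19/100 + 1/4 = 11/25; 13/50 + 3/10 = 14/25; 11/25 + 14/25 = 1. Resulting codeword lengths (in the order the probabilities were given): (2, 2, 3, 4, 4, 2). L_avg = sum(p_i * l_i) = 3/10*2 + 1/4*2 + 3/25*3 + 1/20*4 + 9/100*4 + 19/100*2 = 12/5 = 2.4

2.4 bits


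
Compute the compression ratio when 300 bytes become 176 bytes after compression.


Ratio = original / compressed = 300 / 176 = 1.7045

1.7045


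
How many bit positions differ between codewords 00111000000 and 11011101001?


Count differing positions: ^ ^ ^ . . ^ . ^ . . ^ = 6 differences

6


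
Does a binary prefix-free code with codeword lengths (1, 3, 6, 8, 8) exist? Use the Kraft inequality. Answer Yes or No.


Kraft sum = sum(2^(-l_i)) = 0.6484, need <= 1. Result: satisfied (a binary prefix-free code with these lengths exists)

Yes


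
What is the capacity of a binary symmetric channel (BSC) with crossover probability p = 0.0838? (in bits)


H(p) = -p*log2(p) - (1-p)*log2(1-p) = -0.0838*log2(0.0838) - 0.9162*log2(0.9162) = 0.299745 + 0.115684 = 0.4154. C = 1 - H(p) = 1 - 0.4154 = 0.5846

0.5846 bits


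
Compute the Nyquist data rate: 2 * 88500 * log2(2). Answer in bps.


Rate = 2 * B * log2(M) = 2 * 88500 * 1.0 = 177000.0

177000.0 bps


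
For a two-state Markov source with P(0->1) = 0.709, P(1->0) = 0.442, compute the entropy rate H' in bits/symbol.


Stationary distribution: pi_0 = p10/(p01+p10) = 0.384, pi_1 = 0.616. Entropy rate H' = pi_0*H(p01) + pi_1*H(p10) = 0.384*0.87 + 0.616*0.9903 = 0.9441

0.9441 bits/symbol


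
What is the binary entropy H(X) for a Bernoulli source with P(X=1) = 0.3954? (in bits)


H = -p*log2(p) - (1-p)*log2(1-p). -0.3954*log2(0.3954) = 0.529288; -0.6046*log2(0.6046) = 0.438908. H = 0.529288 + 0.438908 = 0.9682

0.9682 bits


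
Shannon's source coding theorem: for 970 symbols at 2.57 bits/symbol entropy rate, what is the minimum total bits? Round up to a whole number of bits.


Minimum bits >= n * H = 970 * 2.57 = 2492.9, rounded up to a whole number of bits = 2493

2493 bits


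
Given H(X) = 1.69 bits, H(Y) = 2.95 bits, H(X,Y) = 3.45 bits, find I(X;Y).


I(X;Y) = H(X) + H(Y) - H(X,Y) = 1.69 + 2.95 - 3.45 = 1.19

1.19 bits


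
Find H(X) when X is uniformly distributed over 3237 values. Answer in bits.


H = log2(n) = log2(3237) = 11.6604

11.6604 bits


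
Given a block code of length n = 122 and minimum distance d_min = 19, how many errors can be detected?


Detection capability = d_min - 1 = 19 - 1 = 18

18 errors


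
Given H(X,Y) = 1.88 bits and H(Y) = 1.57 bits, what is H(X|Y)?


H(X|Y) = H(X,Y) - H(Y) = 1.88 - 1.57 = 0.31

0.31 bits


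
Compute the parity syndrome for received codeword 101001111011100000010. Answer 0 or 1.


Syndrome = XOR of all bits = 1 XOR 0 XOR 1 XOR 0 XOR 0 XOR 1 XOR 1 XOR 1 XOR 1 XOR 0 XOR 1 XOR 1 XOR 1 XOR 0 XOR 0 XOR 0 XOR 0 XOR 0 XOR 0 XOR 1 XOR 0 = 0

0


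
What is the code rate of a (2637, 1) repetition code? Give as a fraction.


Rate = k/n = 1/2637

1/2637


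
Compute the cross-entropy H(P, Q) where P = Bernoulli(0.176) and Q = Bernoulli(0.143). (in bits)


H(P,Q) = -p*log2(q) - (1-p)*log2(1-q). -0.176*log2(0.143) = 0.493841; -0.824*log2(0.857) = 0.183450. H(P,Q) = 0.493841 + 0.183450 = 0.6773

0.6773 bits


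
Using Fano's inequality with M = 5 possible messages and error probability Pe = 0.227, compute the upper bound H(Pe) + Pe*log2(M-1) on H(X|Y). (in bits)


H(Pe) = -Pe*log2(Pe) - (1-Pe)*log2(1-Pe) = -0.227*log2(0.227) - 0.773*log2(0.773) = 0.485607 + 0.287138 = 0.7727. Pe*log2(M-1) = 0.227*log2(4) = 0.454000. Bound = H(Pe) + Pe*log2(M-1) = 0.485607 + 0.287138 + 0.454000 = 1.2267

1.2267 bits


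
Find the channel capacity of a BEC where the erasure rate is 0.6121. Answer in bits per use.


C = 1 - epsilon = 1 - 0.6121 = 0.3879

0.3879 bits


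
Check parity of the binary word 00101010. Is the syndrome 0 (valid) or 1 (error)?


Syndrome = XOR of all bits = 0 XOR 0 XOR 1 XOR 0 XOR 1 XOR 0 XOR 1 XOR 0 = 1

1


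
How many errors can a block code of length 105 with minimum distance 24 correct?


Correction capability = floor((d-1)/2) = floor((24-1)/2) = 11

11 errors


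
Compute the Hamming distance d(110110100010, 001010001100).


Count differing positions: ^ ^ ^ ^ . . ^ . ^ ^ ^ . = 8 differences

8


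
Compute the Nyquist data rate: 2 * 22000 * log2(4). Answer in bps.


Rate = 2 * B * log2(M) = 2 * 22000 * 2.0 = 88000.0

88000.0 bps


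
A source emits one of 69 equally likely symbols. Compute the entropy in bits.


H = log2(n) = log2(69) = 6.1085

6.1085 bits


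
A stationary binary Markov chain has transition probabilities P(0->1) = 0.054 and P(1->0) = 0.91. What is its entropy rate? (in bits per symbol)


Stationary distribution: pi_0 = p10/(p01+p10) = 0.944, pi_1 = 0.056. Entropy rate H' = pi_0*H(p01) + pi_1*H(p10) = 0.944*0.3032 + 0.056*0.4365 = 0.3106

0.3106 bits/symbol


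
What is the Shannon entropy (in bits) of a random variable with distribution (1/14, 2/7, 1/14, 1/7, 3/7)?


H = -sum(p_i * log2(p_i)). Terms: -(1/14)*log2(1/14) = 0.271954; -(2/7)*log2(2/7) = 0.516387; -(1/14)*log2(1/14) = 0.271954; -(1/7)*log2(1/7) = 0.401051; -(3/7)*log2(3/7) = 0.523882. H = 0.271954 + 0.516387 + 0.271954 + 0.401051 + 0.523882 = 1.9852

1.9852 bits


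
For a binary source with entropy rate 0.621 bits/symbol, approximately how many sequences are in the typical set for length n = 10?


log2|A_typical| = nH = 10 * 0.621 = 6.21, so |A_typical| ~ 2^6.21 = 7.403e+01

7.403e+01


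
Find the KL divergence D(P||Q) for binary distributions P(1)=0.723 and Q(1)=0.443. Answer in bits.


KL = p*log2(p/q) + (1-p)*log2((1-p)/(1-q)) = 0.723*log2(0.723/0.443) + 0.277*log2(0.277/0.557) = 0.2318

0.2318 bits


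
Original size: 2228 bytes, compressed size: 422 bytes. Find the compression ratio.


Ratio = original / compressed = 2228 / 422 = 5.2796

5.2796


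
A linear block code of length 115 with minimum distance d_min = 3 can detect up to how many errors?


Detection capability = d_min - 1 = 3 - 1 = 2

2 errors


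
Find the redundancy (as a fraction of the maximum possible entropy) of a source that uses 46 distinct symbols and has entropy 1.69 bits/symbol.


H_max = log2(K) = log2(46) = 5.5236 bits/symbol. Redundancy = 1 - H/H_max = 1 - 1.69/5.5236 = 1 - 0.306 = 0.694

0.694


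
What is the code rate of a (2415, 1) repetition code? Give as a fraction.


Rate = k/n = 1/2415

1/2415


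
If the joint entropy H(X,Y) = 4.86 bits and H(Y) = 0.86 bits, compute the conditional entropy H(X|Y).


H(X|Y) = H(X,Y) - H(Y) = 4.86 - 0.86 = 4.0

4.0 bits


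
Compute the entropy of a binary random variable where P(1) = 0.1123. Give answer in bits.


H = -p*log2(p) - (1-p)*log2(1-p). -0.1123*log2(0.1123) = 0.354258; -0.8877*log2(0.8877) = 0.152556. H = 0.354258 + 0.152556 = 0.5068

0.5068 bits


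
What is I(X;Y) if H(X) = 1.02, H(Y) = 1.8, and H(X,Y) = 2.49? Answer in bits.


I(X;Y) = H(X) + H(Y) - H(X,Y) = 1.02 + 1.8 - 2.49 = 0.33

0.33 bits


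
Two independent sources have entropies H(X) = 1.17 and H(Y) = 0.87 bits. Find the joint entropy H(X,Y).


For independent variables, H(X,Y) = H(X) + H(Y) = 1.17 + 0.87 = 2.04

2.04 bits


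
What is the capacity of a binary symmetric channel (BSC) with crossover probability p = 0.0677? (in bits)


H(p) = -p*log2(p) - (1-p)*log2(1-p) = -0.0677*log2(0.0677) - 0.9323*log2(0.9323) = 0.262994 + 0.094287 = 0.3573. C = 1 - H(p) = 1 - 0.3573 = 0.6427

0.6427 bits


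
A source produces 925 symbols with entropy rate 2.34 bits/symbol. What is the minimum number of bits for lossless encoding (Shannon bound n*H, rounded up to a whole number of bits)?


Minimum bits >= n * H = 925 * 2.34 = 2164.5, rounded up to a whole number of bits = 2165

2165 bits


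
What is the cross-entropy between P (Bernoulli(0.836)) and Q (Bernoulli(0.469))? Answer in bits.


H(P,Q) = -p*log2(q) - (1-p)*log2(1-q). -0.836*log2(0.469) = 0.913196; -0.164*log2(0.531) = 0.149767. H(P,Q) = 0.913196 + 0.149767 = 1.063

1.063 bits


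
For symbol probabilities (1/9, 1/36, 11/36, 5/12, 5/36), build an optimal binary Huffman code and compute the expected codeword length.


Huffman construction (repeatedly merge the two least-probable nodes; each merge adds 1 bit to every symbol beneath it): 1/36 + 1/9 = 5/36; 5/36 + 5/36 = 5/18; 5/18 + 11/36 = 7/12; 5/12 + 7/12 = 1. Resulting codeword lengths (in the order the probabilities were given): (4, 4, 2, 1, 3). L_avg = sum(p_i * l_i) = 1/9*4 + 1/36*4 + 11/36*2 + 5/12*1 + 5/36*3 = 2

2.0 bits


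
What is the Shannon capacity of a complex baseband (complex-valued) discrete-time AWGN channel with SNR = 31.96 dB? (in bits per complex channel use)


SNR_linear = 10^(31.96/10) = 1570.3628; C = log2(1 + SNR_linear) = log2(1 + 1570.3628) = 10.6178

10.6178 bits/channel use


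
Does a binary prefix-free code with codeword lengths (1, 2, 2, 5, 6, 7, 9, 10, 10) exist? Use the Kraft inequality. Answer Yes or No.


Kraft sum = sum(2^(-l_i)) = 1.0586, need <= 1. Result: violated (a binary prefix-free code with these lengths cannot exist)

No


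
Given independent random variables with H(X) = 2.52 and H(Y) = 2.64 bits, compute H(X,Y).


For independent variables, H(X,Y) = H(X) + H(Y) = 2.52 + 2.64 = 5.16

5.16 bits


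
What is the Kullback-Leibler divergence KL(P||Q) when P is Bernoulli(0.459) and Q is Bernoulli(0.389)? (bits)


KL = p*log2(p/q) + (1-p)*log2((1-p)/(1-q)) = 0.459*log2(0.459/0.389) + 0.541*log2(0.541/0.611) = 0.0146

0.0146 bits


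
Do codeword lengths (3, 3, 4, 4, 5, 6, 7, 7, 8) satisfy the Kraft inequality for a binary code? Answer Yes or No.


Kraft sum = sum(2^(-l_i)) = 0.4414, need <= 1. Result: satisfied (a binary prefix-free code with these lengths exists)

Yes


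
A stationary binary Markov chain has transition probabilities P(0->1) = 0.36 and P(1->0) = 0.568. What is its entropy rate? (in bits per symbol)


Stationary distribution: pi_0 = p10/(p01+p10) = 0.6121, pi_1 = 0.3879. Entropy rate H' = pi_0*H(p01) + pi_1*H(p10) = 0.6121*0.9427 + 0.3879*0.9866 = 0.9597

0.9597 bits/symbol


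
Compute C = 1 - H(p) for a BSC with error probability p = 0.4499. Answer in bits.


H(p) = -p*log2(p) - (1-p)*log2(1-p) = -0.4499*log2(0.4499) - 0.5501*log2(0.5501) = 0.518430 + 0.474315 = 0.9927. C = 1 - H(p) = 1 - 0.9927 = 0.0073

0.0073 bits


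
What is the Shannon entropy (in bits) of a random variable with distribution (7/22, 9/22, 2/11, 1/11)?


H = -sum(p_i * log2(p_i)). Terms: -(7/22)*log2(7/22) = 0.525661; -(9/22)*log2(9/22) = 0.527525; -(2/11)*log2(2/11) = 0.447169; -(1/11)*log2(1/11) = 0.314494. H = 0.525661 + 0.527525 + 0.447169 + 0.314494 = 1.8148

1.8148 bits


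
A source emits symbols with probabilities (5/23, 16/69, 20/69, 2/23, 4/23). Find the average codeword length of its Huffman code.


Huffman construction (repeatedly merge the two least-probable nodes; each merge adds 1 bit to every symbol beneath it): 2/23 + 4/23 = 6/23; 5/23 + 16/69 = 31/69; 6/23 + 20/69 = 38/69; 31/69 + 38/69 = 1. Resulting codeword lengths (in the order the probabilities were given): (2, 2, 2, 3, 3). L_avg = sum(p_i * l_i) = 5/23*2 + 16/69*2 + 20/69*2 + 2/23*3 + 4/23*3 = 52/23 = 2.2609

2.2609 bits


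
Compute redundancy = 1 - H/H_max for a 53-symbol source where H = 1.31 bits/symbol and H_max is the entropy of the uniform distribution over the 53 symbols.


H_max = log2(K) = log2(53) = 5.7279 bits/symbol. Redundancy = 1 - H/H_max = 1 - 1.31/5.7279 = 1 - 0.2287 = 0.7713

0.7713


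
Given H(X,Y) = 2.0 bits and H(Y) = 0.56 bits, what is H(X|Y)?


H(X|Y) = H(X,Y) - H(Y) = 2.0 - 0.56 = 1.44

1.44 bits


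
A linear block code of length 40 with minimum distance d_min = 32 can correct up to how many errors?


Correction capability = floor((d-1)/2) = floor((32-1)/2) = 15

15 errors


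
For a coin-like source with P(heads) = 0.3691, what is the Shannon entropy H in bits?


H = -p*log2(p) - (1-p)*log2(1-p). -0.3691*log2(0.3691) = 0.530735; -0.6309*log2(0.6309) = 0.419244. H = 0.530735 + 0.419244 = 0.95

0.95 bits


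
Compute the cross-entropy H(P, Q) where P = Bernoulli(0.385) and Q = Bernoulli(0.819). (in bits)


H(P,Q) = -p*log2(q) - (1-p)*log2(1-q). -0.385*log2(0.819) = 0.110905; -0.615*log2(0.181) = 1.516552. H(P,Q) = 0.110905 + 1.516552 = 1.6275

1.6275 bits


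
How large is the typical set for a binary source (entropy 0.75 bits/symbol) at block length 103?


log2|A_typical| = nH = 103 * 0.75 = 77.25, so |A_typical| ~ 2^77.25 = 1.797e+23

1.797e+23


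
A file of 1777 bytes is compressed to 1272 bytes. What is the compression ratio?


Ratio = original / compressed = 1777 / 1272 = 1.397

1.397


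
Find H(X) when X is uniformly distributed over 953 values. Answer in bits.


H = log2(n) = log2(953) = 9.8963

9.8963 bits


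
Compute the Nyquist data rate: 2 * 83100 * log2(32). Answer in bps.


Rate = 2 * B * log2(M) = 2 * 83100 * 5.0 = 831000.0

831000.0 bps


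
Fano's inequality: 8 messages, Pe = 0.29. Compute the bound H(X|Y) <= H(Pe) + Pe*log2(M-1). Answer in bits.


H(Pe) = -Pe*log2(Pe) - (1-Pe)*log2(1-Pe) = -0.29*log2(0.29) - 0.71*log2(0.71) = 0.517904 + 0.350817 = 0.8687. Pe*log2(M-1) = 0.29*log2(7) = 0.814133. Bound = H(Pe) + Pe*log2(M-1) = 0.517904 + 0.350817 + 0.814133 = 1.6829

1.6829 bits


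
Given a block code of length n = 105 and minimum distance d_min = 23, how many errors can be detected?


Detection capability = d_min - 1 = 23 - 1 = 22

22 errors


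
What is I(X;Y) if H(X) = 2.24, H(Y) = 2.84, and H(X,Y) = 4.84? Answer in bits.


I(X;Y) = H(X) + H(Y) - H(X,Y) = 2.24 + 2.84 - 4.84 = 0.24

0.24 bits


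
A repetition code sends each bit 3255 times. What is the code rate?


Rate = k/n = 1/3255

1/3255


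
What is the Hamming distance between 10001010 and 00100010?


Count differing positions: ^ . ^ . ^ . . . = 3 differences

3


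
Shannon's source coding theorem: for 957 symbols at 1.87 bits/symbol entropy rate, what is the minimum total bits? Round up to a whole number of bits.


Minimum bits >= n * H = 957 * 1.87 = 1789.59, rounded up to a whole number of bits = 1790

1790 bits


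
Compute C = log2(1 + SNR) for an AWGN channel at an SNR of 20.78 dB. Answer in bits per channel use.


SNR_linear = 10^(20.78/10) = 119.6741; C = log2(1 + SNR_linear) = log2(1 + 119.6741) = 6.915

6.915 bits/channel use


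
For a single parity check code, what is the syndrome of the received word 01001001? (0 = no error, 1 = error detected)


Syndrome = XOR of all bits = 0 XOR 1 XOR 0 XOR 0 XOR 1 XOR 0 XOR 0 XOR 1 = 1

1


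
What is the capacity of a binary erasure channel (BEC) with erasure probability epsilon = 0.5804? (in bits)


C = 1 - epsilon = 1 - 0.5804 = 0.4196

0.4196 bits


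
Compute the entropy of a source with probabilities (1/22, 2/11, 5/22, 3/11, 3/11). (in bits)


H = -sum(p_i * log2(p_i)). Terms: -(1/22)*log2(1/22) = 0.202701; -(2/11)*log2(2/11) = 0.447169; -(5/22)*log2(5/22) = 0.485796; -(3/11)*log2(3/11) = 0.511219; -(3/11)*log2(3/11) = 0.511219. H = 0.202701 + 0.447169 + 0.485796 + 0.511219 + 0.511219 = 2.1581

2.1581 bits


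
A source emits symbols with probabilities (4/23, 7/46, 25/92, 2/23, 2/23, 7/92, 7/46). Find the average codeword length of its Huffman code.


Huffman construction (repeatedly merge the two least-probable nodes; each merge adds 1 bit to every symbol beneath it): 7/92 + 2/23 = 15/92; 2/23 + 7/46 = 11/46; 7/46 + 15/92 = 29/92; 4/23 + 11/46 = 19/46; 25/92 + 29/92 = 27/46; 19/46 + 27/46 = 1. Resulting codeword lengths (in the order the probabilities were given): (2, 3, 2, 4, 3, 4, 3). L_avg = sum(p_i * l_i) = 4/23*2 + 7/46*3 + 25/92*2 + 2/23*4 + 2/23*3 + 7/92*4 + 7/46*3 = 125/46 = 2.7174

2.7174 bits


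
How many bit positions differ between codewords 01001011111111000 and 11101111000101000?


Count differing positions: ^ . ^ . . ^ . . ^ ^ ^ . ^ . . . . = 7 differences

7


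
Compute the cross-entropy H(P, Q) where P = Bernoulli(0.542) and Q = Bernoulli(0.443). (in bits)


H(P,Q) = -p*log2(q) - (1-p)*log2(1-q). -0.542*log2(0.443) = 0.636645; -0.458*log2(0.557) = 0.386667. H(P,Q) = 0.636645 + 0.386667 = 1.0233

1.0233 bits


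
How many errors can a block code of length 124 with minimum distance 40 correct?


Correction capability = floor((d-1)/2) = floor((40-1)/2) = 19

19 errors


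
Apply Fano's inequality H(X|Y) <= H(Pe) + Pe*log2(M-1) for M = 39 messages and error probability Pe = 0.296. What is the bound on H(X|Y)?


H(Pe) = -Pe*log2(Pe) - (1-Pe)*log2(1-Pe) = -0.296*log2(0.296) - 0.704*log2(0.704) = 0.519874 + 0.356472 = 0.8763. Pe*log2(M-1) = 0.296*log2(38) = 1.553387. Bound = H(Pe) + Pe*log2(M-1) = 0.519874 + 0.356472 + 1.553387 = 2.4297

2.4297 bits


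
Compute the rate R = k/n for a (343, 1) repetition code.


Rate = k/n = 1/343

1/343


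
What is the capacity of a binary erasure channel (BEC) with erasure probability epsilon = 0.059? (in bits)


C = 1 - epsilon = 1 - 0.059 = 0.941

0.941 bits


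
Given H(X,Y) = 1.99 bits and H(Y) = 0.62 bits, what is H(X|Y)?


H(X|Y) = H(X,Y) - H(Y) = 1.99 - 0.62 = 1.37

1.37 bits


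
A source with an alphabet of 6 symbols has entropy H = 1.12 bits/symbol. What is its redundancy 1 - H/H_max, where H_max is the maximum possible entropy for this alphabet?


H_max = log2(K) = log2(6) = 2.585 bits/symbol. Redundancy = 1 - H/H_max = 1 - 1.12/2.585 = 1 - 0.4333 = 0.5667

0.5667


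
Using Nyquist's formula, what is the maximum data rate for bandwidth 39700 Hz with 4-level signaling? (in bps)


Rate = 2 * B * log2(M) = 2 * 39700 * 2.0 = 158800.0

158800.0 bps


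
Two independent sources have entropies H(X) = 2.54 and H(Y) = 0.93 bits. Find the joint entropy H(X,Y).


For independent variables, H(X,Y) = H(X) + H(Y) = 2.54 + 0.93 = 3.47

3.47 bits


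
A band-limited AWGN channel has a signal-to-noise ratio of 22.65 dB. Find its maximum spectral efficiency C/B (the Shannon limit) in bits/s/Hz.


SNR_linear = 10^(22.65/10) = 184.0772; C/B = log2(1 + SNR_linear) = log2(1 + 184.0772) = 7.532

7.532 bits/s/Hz


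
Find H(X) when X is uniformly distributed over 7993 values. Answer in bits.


H = log2(n) = log2(7993) = 12.9645

12.9645 bits


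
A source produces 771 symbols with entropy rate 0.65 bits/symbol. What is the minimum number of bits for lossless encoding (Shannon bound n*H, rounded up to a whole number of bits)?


Minimum bits >= n * H = 771 * 0.65 = 501.15, rounded up to a whole number of bits = 502

502 bits


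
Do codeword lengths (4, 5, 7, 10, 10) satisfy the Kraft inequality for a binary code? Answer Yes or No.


Kraft sum = sum(2^(-l_i)) = 0.1035, need <= 1. Result: satisfied (a binary prefix-free code with these lengths exists)

Yes


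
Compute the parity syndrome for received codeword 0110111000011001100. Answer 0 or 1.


Syndrome = XOR of all bits = 0 XOR 1 XOR 1 XOR 0 XOR 1 XOR 1 XOR 1 XOR 0 XOR 0 XOR 0 XOR 0 XOR 1 XOR 1 XOR 0 XOR 0 XOR 1 XOR 1 XOR 0 XOR 0 = 1

1


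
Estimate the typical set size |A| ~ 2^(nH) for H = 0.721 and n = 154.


log2|A_typical| = nH = 154 * 0.721 = 111.034, so |A_typical| ~ 2^111.034 = 2.658e+33

2.658e+33


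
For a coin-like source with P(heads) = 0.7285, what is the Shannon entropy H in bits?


H = -p*log2(p) - (1-p)*log2(1-p). -0.7285*log2(0.7285) = 0.332924; -0.2715*log2(0.2715) = 0.510685. H = 0.332924 + 0.510685 = 0.8436

0.8436 bits


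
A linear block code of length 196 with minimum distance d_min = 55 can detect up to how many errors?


Detection capability = d_min - 1 = 55 - 1 = 54

54 errors


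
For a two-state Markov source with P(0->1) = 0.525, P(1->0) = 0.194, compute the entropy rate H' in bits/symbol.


Stationary distribution: pi_0 = p10/(p01+p10) = 0.2698, pi_1 = 0.7302. Entropy rate H' = pi_0*H(p01) + pi_1*H(p10) = 0.2698*0.9982 + 0.7302*0.7098 = 0.7876

0.7876 bits/symbol
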